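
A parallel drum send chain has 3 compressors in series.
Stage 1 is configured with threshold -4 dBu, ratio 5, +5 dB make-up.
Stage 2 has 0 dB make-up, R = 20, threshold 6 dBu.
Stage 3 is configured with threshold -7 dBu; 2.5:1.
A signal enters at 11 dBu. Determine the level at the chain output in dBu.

Stage 1: overshoot 15 dB → 15/5 = 3 dB → -1 dBu; +5 dB make-up → 4 dBu.
Stage 2: 4 dBu is at or below the 6 dBu threshold — no compression; output 4 dBu.
Stage 3: 4 dBu is 11 dB over -7 dBu; at 2.5:1 that becomes 4.4 dB over, giving -2.6 dBu.

-2.6 dBu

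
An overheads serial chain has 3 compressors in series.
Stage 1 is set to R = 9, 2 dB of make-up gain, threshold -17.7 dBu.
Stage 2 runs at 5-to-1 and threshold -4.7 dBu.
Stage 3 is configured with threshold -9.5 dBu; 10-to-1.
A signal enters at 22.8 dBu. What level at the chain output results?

-11.2 dBu

Stage 1: 40.5 dB above -17.7 dBu, reduced 9:1 to 4.5 dB above → -13.2 dBu; +2 dB make-up → -11.2 dBu.
Stage 2: -11.2 dBu is at or below the -4.7 dBu threshold — no compression; output -11.2 dBu.
Stage 3: -11.2 dBu is at or below the -9.5 dBu threshold — no compression; output -11.2 dBu.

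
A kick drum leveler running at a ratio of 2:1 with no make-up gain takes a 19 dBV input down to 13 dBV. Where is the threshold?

Gain reduction = 19 − 13 = 6 dB; output overshoot = GR / (R − 1) = 6 / 1 = 6 dB.
Threshold = output − output overshoot = 13 − 6 = 7 dBV.

7 dBV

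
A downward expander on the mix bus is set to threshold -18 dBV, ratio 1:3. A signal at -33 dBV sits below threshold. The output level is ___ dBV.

Undershoot = (-18) − (-33) = 15 dB.
At 1:3, that expands to 45 dB under threshold.
Output = -18 − 45 = -63 dBV.

-63 dBV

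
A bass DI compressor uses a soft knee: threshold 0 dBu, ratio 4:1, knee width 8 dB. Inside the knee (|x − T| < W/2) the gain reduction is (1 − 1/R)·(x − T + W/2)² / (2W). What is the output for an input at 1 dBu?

-0.171875 dBu

x − T + W/2 = 1 − 0 + 4 = 5.
GR = (1 − 1/4) × 5² / 16 = 0.75 × 25 / 16 = 1.171875 dB.
Output = 1 − 1.171875 = -0.171875 dBu.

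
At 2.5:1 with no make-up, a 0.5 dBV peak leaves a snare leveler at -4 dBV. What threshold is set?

-7 dBV

Let T be the threshold. Output overshoot = (input overshoot)/R, so -4 − T = (0.5 − T)/2.5.
2.5·(-4 − T) = 0.5 − T → 1.5·T = -10 − 0.5 = -10.5.
T = -10.5/1.5 = -7 dBV.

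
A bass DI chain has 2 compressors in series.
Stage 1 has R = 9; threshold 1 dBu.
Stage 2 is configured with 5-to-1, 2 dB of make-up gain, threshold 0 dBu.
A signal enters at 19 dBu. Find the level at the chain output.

Stage 1: 18 dB above 1 dBu, reduced 9:1 to 2 dB above → 3 dBu.
Stage 2: 3 dB above 0 dBu, reduced 5:1 to 0.6 dB above → 0.6 dBu; +2 dB make-up → 2.6 dBu.

2.6 dBu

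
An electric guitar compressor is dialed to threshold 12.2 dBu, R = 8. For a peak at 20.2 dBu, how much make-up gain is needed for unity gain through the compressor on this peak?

7 dB

Overshoot 8 dB → 8/8 = 1 dB after compression, so the compressed level is 12.2 + 1 = 13.2 dBu.
Make-up = target − compressed = 20.2 − 13.2 = 7 dB.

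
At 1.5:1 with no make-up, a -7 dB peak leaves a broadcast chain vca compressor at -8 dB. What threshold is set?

-10 dB

Input is 3 dB above T (since output overshoot × R = input overshoot: (-8 − T)·1.5 = -7 − T gives T = -10 dB).
Check: -10 + (-7 − (-10))/1.5 = -10 + 2 = -8 dB. ✓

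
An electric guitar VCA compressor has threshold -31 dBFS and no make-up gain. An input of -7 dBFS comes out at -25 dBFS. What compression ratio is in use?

4:1

Input overshoot = -7 − (-31) = 24 dB; output overshoot = -25 − (-31) = 6 dB.
Ratio = 24 / 6 = 4.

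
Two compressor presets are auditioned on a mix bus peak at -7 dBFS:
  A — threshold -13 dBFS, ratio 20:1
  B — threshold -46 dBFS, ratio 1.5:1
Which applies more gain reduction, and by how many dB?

A: 6 dB over, compressed to 0.3 dB over, so 5.7 dB of GR.
B: 39 dB over, compressed to 26 dB over, so 13 dB of GR.
B applies 7.3 dB more gain reduction.

B, by 7.3 dB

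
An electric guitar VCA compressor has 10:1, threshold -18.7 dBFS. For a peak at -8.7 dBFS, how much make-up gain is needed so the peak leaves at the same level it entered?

Overshoot 10 dB → 10/10 = 1 dB after compression, so the compressed level is -18.7 + 1 = -17.7 dBFS.
Make-up = target − compressed = -8.7 − (-17.7) = 9 dB.

9 dB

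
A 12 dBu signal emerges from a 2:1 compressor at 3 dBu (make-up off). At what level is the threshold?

-6 dBu

Input is 18 dB above T (since output overshoot × R = input overshoot: (3 − T)·2 = 12 − T gives T = -6 dBu).
Check: -6 + (12 − (-6))/2 = -6 + 9 = 3 dBu. ✓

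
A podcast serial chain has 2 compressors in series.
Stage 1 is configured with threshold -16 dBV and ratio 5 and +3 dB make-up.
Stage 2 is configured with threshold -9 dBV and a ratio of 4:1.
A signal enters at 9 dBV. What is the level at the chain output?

-8.75 dBV

Stage 1: overshoot 25 dB → 25/5 = 5 dB → -11 dBV; +3 dB make-up → -8 dBV.
Stage 2: overshoot 1 dB → 1/4 = 0.25 dB → -8.75 dBV.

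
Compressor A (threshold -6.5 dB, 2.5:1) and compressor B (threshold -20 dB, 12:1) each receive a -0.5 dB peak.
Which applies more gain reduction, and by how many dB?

B, by 14.275 dB

A: GR = 6 − 6/2.5 = 3.6 dB.
B: GR = 19.5 − 19.5/12 = 17.875 dB.
B reduces 14.275 dB more.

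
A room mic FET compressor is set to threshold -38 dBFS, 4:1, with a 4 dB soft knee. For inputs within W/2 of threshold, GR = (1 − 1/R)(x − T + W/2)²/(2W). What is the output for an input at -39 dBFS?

x − T + W/2 = -39 − (-38) + 2 = 1.
GR = (1 − 1/4) × 1² / 8 = 0.75 × 1 / 8 = 0.09375 dB.
Output = -39 − 0.09375 = -39.09375 dBFS.

-39.09375 dBFS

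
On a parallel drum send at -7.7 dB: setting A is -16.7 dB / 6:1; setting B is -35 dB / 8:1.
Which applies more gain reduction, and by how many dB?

A: 9 dB over, compressed to 1.5 dB over, so 7.5 dB of GR.
B: 27.3 dB over, compressed to 3.4125 dB over, so 23.8875 dB of GR.
Difference: 16.3875 dB in favour of B.

B, by 16.3875 dB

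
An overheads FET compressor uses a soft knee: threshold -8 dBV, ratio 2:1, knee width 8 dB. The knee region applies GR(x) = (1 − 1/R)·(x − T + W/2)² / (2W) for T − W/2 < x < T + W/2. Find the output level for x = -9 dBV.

x − T + W/2 = -9 − (-8) + 4 = 3.
GR = (1 − 1/2) × 3² / 16 = 0.5 × 9 / 16 = 0.28125 dB.
Output = -9 − 0.28125 = -9.28125 dBV.

-9.28125 dBV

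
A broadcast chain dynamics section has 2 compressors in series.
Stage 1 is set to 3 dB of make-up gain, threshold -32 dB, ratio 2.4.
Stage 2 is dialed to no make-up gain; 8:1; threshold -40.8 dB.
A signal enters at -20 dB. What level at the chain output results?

-38.7 dB

Stage 1: -20 dB is 12 dB over -32 dB; at 2.4:1 that becomes 5 dB over, giving -27 dB; +3 dB make-up → -24 dB.
Stage 2: 16.8 dB above -40.8 dB, reduced 8:1 to 2.1 dB above → -38.7 dB.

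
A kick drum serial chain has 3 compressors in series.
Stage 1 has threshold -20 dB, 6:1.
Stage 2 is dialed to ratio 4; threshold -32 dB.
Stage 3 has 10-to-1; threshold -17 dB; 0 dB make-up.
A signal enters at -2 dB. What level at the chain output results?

-28.25 dB

Stage 1: 18 dB above -20 dB, reduced 6:1 to 3 dB above → -17 dB.
Stage 2: 15 dB above -32 dB, reduced 4:1 to 3.75 dB above → -28.25 dB.
Stage 3: -28.25 dB ≤ -17 dB, so stage 3 doesn't engage; output -28.25 dB.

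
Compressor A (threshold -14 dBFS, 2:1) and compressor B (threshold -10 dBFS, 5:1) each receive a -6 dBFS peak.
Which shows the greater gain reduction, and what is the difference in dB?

A: GR = 8 − 8/2 = 4 dB.
B: GR = 4 − 4/5 = 3.2 dB.
A reduces 0.8 dB more.

A, by 0.8 dB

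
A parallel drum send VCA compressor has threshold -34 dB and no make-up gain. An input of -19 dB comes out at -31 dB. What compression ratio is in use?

Input overshoot = -19 − (-34) = 15 dB; output overshoot = -31 − (-34) = 3 dB.
Ratio = 15 / 3 = 5.

5:1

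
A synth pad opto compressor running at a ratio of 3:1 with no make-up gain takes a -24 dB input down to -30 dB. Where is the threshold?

Let T be the threshold. Output overshoot = (input overshoot)/R, so -30 − T = (-24 − T)/3.
3·(-30 − T) = -24 − T → 2·T = -90 − (-24) = -66.
T = -66/2 = -33 dB.

-33 dB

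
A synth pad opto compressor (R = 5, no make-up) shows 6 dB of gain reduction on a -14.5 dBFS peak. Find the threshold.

-22 dBFS

Input is 7.5 dB above T (since output overshoot × R = input overshoot: (-20.5 − T)·5 = -14.5 − T gives T = -22 dBFS).
Check: -22 + (-14.5 − (-22))/5 = -22 + 1.5 = -20.5 dBFS. ✓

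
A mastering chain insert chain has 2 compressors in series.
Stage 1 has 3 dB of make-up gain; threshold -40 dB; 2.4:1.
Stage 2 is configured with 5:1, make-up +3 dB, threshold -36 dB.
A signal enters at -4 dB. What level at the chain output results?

Stage 1: -4 dB is 36 dB over -40 dB; at 2.4:1 that becomes 15 dB over, giving -25 dB; +3 dB make-up → -22 dB.
Stage 2: 14 dB above -36 dB, reduced 5:1 to 2.8 dB above → -33.2 dB; +3 dB make-up → -30.2 dB.

-30.2 dB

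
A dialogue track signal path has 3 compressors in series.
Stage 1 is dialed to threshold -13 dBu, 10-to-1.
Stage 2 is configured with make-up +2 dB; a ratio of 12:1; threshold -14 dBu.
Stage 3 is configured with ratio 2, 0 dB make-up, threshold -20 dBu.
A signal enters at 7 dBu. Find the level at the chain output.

Stage 1: 7 dBu is 20 dB over -13 dBu; at 10:1 that becomes 2 dB over, giving -11 dBu.
Stage 2: overshoot 3 dB → 3/12 = 0.25 dB → -13.75 dBu; +2 dB make-up → -11.75 dBu.
Stage 3: 8.25 dB above -20 dBu, reduced 2:1 to 4.125 dB above → -15.875 dBu.

-15.875 dBu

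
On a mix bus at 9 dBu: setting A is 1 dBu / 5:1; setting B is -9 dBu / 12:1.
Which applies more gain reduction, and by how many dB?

A: overshoot 8 dB → output overshoot 1.6 dB → GR 6.4 dB.
B: overshoot 18 dB → output overshoot 1.5 dB → GR 16.5 dB.
B applies 10.1 dB more gain reduction.

B, by 10.1 dB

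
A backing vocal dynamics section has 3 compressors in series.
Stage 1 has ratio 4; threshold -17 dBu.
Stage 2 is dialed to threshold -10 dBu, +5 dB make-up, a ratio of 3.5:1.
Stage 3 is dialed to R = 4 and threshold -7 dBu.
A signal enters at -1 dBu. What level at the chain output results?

Stage 1: -1 dBu is 16 dB over -17 dBu; at 4:1 that becomes 4 dB over, giving -13 dBu.
Stage 2: below threshold (-13 ≤ -10); passes unchanged; make-up brings it to -8 dBu.
Stage 3: -8 dBu ≤ -7 dBu, so stage 3 doesn't engage; output -8 dBu.

-8 dBu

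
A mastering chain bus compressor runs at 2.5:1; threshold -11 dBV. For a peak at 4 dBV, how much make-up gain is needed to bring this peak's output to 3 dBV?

Without make-up, output = threshold + overshoot/2.5 = -11 + 6 = -5 dBV.
Gap to target: 8 dB.

8 dB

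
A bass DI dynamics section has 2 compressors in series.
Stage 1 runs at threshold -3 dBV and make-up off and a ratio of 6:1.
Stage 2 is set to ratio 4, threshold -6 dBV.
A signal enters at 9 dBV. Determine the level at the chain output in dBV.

Stage 1: overshoot 12 dB → 12/6 = 2 dB → -1 dBV.
Stage 2: -1 dBV is 5 dB over -6 dBV; at 4:1 that becomes 1.25 dB over, giving -4.75 dBV.

-4.75 dBV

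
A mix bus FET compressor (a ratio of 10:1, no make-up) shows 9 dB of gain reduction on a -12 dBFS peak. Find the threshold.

Let T be the threshold. Output overshoot = (input overshoot)/R, so -21 − T = (-12 − T)/10.
10·(-21 − T) = -12 − T → 9·T = -210 − (-12) = -198.
T = -198/9 = -22 dBFS.

-22 dBFS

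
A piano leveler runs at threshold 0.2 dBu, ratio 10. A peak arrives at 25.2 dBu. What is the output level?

2.7 dBu

Overshoot: 25.2 − 0.2 = 25 dB.
The 25 dB excess becomes 2.5 dB after 10:1 reduction.
So the level is 0.2 + 2.5 = 2.7 dBu.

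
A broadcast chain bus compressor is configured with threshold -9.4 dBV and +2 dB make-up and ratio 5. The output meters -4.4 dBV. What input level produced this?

5.6 dBV

Stripping the +2 dB make-up gives -6.4 dBV at the gain stage.
That's 3 dB above the -9.4 dBV threshold.
Before 5:1 compression the overshoot was 3 × 5 = 15 dB, so input = -9.4 + 15 = 5.6 dBV.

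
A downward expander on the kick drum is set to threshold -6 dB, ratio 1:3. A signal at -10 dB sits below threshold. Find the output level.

Below threshold, a 1:3 expander applies gain = (3−1)×(T − x) of attenuation.
(3−1) × 4 = 8 dB, so output = -10 − 8 = -18 dB.

-18 dB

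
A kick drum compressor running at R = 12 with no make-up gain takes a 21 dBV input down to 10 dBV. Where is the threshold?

Input is 12 dB above T (since output overshoot × R = input overshoot: (10 − T)·12 = 21 − T gives T = 9 dBV).
Check: 9 + (21 − 9)/12 = 9 + 1 = 10 dBV. ✓

9 dBV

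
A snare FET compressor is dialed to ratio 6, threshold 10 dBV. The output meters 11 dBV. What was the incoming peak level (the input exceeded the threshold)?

That's 1 dB above the 10 dBV threshold.
Before 6:1 compression the overshoot was 1 × 6 = 6 dB, so input = 10 + 6 = 16 dBV.

16 dBV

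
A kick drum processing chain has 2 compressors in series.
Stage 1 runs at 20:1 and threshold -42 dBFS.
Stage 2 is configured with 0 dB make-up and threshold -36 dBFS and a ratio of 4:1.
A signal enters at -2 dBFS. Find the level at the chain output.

-40 dBFS

Stage 1: overshoot 40 dB → 40/20 = 2 dB → -40 dBFS.
Stage 2: -40 dBFS ≤ -36 dBFS, so stage 2 doesn't engage; output -40 dBFS.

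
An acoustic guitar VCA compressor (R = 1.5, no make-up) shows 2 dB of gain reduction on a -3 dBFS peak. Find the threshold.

-9 dBFS

Gain reduction = -3 − (-5) = 2 dB; output overshoot = GR / (R − 1) = 2 / 0.5 = 4 dB.
Threshold = output − output overshoot = -5 − 4 = -9 dBFS.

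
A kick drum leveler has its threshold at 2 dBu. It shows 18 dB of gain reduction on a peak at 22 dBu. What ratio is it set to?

10:1

Input overshoot = 22 − 2 = 20 dB.
Output overshoot = 20 − 18 = 2 dB.
Ratio = input overshoot / output overshoot = 20 / 2 = 10.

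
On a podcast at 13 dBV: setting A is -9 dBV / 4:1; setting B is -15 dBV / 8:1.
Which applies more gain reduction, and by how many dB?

A: overshoot 22 dB → output overshoot 5.5 dB → GR 16.5 dB.
B: overshoot 28 dB → output overshoot 3.5 dB → GR 24.5 dB.
B applies 8 dB more gain reduction.

B, by 8 dB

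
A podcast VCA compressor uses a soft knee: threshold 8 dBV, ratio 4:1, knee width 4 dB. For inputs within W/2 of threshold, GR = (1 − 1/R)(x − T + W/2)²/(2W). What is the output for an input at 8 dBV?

7.625 dBV

x − T + W/2 = 8 − 8 + 2 = 2.
GR = (1 − 1/4) × 2² / 8 = 0.75 × 4 / 8 = 0.375 dB.
Output = 8 − 0.375 = 7.625 dBV.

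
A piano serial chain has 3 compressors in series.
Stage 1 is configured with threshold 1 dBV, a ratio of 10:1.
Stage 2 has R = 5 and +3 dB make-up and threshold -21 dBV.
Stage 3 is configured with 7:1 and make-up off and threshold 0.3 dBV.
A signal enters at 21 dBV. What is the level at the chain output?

Stage 1: overshoot 20 dB → 20/10 = 2 dB → 3 dBV.
Stage 2: 3 dBV is 24 dB over -21 dBV; at 5:1 that becomes 4.8 dB over, giving -16.2 dBV; +3 dB make-up → -13.2 dBV.
Stage 3: below threshold (-13.2 ≤ 0.3); passes unchanged; output -13.2 dBV.

-13.2 dBV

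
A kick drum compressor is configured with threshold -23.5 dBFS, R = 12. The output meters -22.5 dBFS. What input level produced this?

Post-compression overshoot = -22.5 − (-23.5) = 1 dB.
Undo the ratio: input overshoot = 1 × 12 = 12 dB, giving input = -11.5 dBFS.

-11.5 dBFS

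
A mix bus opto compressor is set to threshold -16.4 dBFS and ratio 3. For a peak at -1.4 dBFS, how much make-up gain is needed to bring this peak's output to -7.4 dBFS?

4 dB

The peak compresses to -16.4 + 15/3 = -11.4 dBFS.
To reach -7.4 dBFS requires -7.4 − (-11.4) = 4 dB of make-up.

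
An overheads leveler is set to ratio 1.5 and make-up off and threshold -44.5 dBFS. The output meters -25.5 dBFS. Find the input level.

That's 19 dB above the -44.5 dBFS threshold.
Input overshoot = R × output overshoot = 28.5 dB → input = -44.5 + 28.5 = -16 dBFS.

-16 dBFS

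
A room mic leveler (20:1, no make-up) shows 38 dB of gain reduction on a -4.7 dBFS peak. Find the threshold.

-44.7 dBFS

Gain reduction = -4.7 − (-42.7) = 38 dB; output overshoot = GR / (R − 1) = 38 / 19 = 2 dB.
Threshold = output − output overshoot = -42.7 − 2 = -44.7 dBFS.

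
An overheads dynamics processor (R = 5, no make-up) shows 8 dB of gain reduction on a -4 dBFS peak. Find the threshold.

-14 dBFS

Input is 10 dB above T (since output overshoot × R = input overshoot: (-12 − T)·5 = -4 − T gives T = -14 dBFS).
Check: -14 + (-4 − (-14))/5 = -14 + 2 = -12 dBFS. ✓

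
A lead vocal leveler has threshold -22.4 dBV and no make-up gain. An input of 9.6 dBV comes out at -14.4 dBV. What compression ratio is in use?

Input overshoot = 9.6 − (-22.4) = 32 dB; output overshoot = -14.4 − (-22.4) = 8 dB.
Ratio = 32 / 8 = 4.

4:1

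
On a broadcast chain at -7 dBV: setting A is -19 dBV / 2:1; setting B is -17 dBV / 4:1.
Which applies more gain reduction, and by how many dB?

A: 12 dB over, compressed to 6 dB over, so 6 dB of GR.
B: 10 dB over, compressed to 2.5 dB over, so 7.5 dB of GR.
Difference: 1.5 dB in favour of B.

B, by 1.5 dB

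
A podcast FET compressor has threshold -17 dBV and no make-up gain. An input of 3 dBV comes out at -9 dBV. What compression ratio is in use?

2.5:1

Input overshoot = 3 − (-17) = 20 dB; output overshoot = -9 − (-17) = 8 dB.
Ratio = 20 / 8 = 2.5.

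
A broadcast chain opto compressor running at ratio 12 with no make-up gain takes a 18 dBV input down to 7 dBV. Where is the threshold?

6 dBV

Let T be the threshold. Output overshoot = (input overshoot)/R, so 7 − T = (18 − T)/12.
12·(7 − T) = 18 − T → 11·T = 84 − 18 = 66.
T = 66/11 = 6 dBV.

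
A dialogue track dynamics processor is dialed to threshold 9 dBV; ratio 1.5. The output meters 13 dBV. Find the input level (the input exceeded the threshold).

15 dBV

The compressed level sits 13 − 9 = 4 dB over threshold.
Input overshoot = R × output overshoot = 6 dB → input = 9 + 6 = 15 dBV.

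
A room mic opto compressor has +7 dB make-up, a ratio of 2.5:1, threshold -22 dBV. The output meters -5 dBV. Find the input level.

3 dBV

Before make-up, the level was -5 − 7 = -12 dBV.
Post-compression overshoot = -12 − (-22) = 10 dB.
Undo the ratio: input overshoot = 10 × 2.5 = 25 dB, giving input = 3 dBV.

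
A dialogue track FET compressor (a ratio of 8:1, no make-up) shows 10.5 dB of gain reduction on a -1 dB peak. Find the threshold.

Let T be the threshold. Output overshoot = (input overshoot)/R, so -11.5 − T = (-1 − T)/8.
8·(-11.5 − T) = -1 − T → 7·T = -92 − (-1) = -91.
T = -91/7 = -13 dB.

-13 dB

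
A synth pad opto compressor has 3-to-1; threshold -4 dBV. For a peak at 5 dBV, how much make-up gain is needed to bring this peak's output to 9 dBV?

The peak compresses to -4 + 9/3 = -1 dBV.
To reach 9 dBV requires 9 − (-1) = 10 dB of make-up.

10 dB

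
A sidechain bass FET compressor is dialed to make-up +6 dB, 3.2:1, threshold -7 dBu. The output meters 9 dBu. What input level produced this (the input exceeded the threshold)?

25 dBu

Remove make-up: 9 − 6 = 3 dBu.
Post-compression overshoot = 3 − (-7) = 10 dB.
Undo the ratio: input overshoot = 10 × 3.2 = 32 dB, giving input = 25 dBu.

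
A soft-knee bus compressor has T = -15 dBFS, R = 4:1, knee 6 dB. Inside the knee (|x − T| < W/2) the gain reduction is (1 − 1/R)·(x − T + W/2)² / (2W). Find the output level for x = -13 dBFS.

x − T + W/2 = -13 − (-15) + 3 = 5.
GR = (1 − 1/4) × 5² / 12 = 0.75 × 25 / 12 = 1.5625 dB.
Output = -13 − 1.5625 = -14.5625 dBFS.

-14.5625 dBFS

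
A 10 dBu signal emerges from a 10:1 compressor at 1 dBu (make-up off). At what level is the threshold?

0 dBu

Gain reduction = 10 − 1 = 9 dB; output overshoot = GR / (R − 1) = 9 / 9 = 1 dB.
Threshold = output − output overshoot = 1 − 1 = 0 dBu.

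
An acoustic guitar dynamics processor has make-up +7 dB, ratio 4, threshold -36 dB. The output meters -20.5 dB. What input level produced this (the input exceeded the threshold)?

-2 dB

Remove make-up: -20.5 − 7 = -27.5 dB.
Post-compression overshoot = -27.5 − (-36) = 8.5 dB.
Undo the ratio: input overshoot = 8.5 × 4 = 34 dB, giving input = -2 dB.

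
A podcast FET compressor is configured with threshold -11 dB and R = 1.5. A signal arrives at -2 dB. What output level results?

-2 dB sits 9 dB over threshold.
1.5:1 compression reduces that to 9/1.5 = 6 dB over.
That puts the output at -5 dB.

-5 dB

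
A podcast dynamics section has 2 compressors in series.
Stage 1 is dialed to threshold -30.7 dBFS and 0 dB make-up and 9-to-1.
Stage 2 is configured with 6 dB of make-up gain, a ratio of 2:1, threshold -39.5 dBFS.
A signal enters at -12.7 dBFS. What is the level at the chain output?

-28.1 dBFS

Stage 1: overshoot 18 dB → 18/9 = 2 dB → -28.7 dBFS.
Stage 2: overshoot 10.8 dB → 10.8/2 = 5.4 dB → -34.1 dBFS; +6 dB make-up → -28.1 dBFS.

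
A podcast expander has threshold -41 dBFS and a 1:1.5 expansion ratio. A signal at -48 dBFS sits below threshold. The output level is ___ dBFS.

Below threshold, a 1:1.5 expander applies gain = (1.5−1)×(T − x) of attenuation.
(1.5−1) × 7 = 3.5 dB, so output = -48 − 3.5 = -51.5 dBFS.

-51.5 dBFS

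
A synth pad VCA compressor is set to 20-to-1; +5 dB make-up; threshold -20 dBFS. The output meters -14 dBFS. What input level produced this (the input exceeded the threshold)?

Remove make-up: -14 − 5 = -19 dBFS.
That's 1 dB above the -20 dBFS threshold.
Before 20:1 compression the overshoot was 1 × 20 = 20 dB, so input = -20 + 20 = 0 dBFS.

0 dBFS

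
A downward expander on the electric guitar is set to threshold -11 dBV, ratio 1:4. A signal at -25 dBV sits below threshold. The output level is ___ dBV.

-67 dBV

Below threshold, a 1:4 expander applies gain = (4−1)×(T − x) of attenuation.
(4−1) × 14 = 42 dB, so output = -25 − 42 = -67 dBV.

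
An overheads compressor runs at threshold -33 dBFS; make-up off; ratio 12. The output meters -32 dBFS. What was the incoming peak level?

The compressed level sits -32 − (-33) = 1 dB over threshold.
Before 12:1 compression the overshoot was 1 × 12 = 12 dB, so input = -33 + 12 = -21 dBFS.

-21 dBFS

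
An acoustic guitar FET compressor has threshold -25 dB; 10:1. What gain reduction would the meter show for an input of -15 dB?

Overshoot = -15 − (-25) = 10 dB.
At 10:1, output sits 10/10 = 1 dB above threshold.
So the signal is attenuated by 10 − 1 = 9 dB.

9 dB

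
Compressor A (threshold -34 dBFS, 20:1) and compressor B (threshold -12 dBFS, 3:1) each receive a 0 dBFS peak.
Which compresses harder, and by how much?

A: overshoot 34 dB → output overshoot 1.7 dB → GR 32.3 dB.
B: overshoot 12 dB → output overshoot 4 dB → GR 8 dB.
A reduces 24.3 dB more.

A, by 24.3 dB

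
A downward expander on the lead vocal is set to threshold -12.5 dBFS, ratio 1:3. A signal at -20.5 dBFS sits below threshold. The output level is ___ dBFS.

-36.5 dBFS

Below threshold, a 1:3 expander applies gain = (3−1)×(T − x) of attenuation.
(3−1) × 8 = 16 dB, so output = -20.5 − 16 = -36.5 dBFS.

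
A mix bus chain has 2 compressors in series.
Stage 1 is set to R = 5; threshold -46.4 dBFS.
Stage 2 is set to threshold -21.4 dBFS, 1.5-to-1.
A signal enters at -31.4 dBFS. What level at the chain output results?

Stage 1: 15 dB above -46.4 dBFS, reduced 5:1 to 3 dB above → -43.4 dBFS.
Stage 2: -43.4 dBFS ≤ -21.4 dBFS, so stage 2 doesn't engage; output -43.4 dBFS.

-43.4 dBFS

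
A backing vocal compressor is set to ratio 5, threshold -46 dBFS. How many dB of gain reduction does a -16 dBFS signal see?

The signal is 30 dB above threshold.
After 5:1 compression the overshoot becomes 30/5 = 6 dB.
GR = overshoot in − overshoot out = 30 − 6 = 24 dB.

24 dB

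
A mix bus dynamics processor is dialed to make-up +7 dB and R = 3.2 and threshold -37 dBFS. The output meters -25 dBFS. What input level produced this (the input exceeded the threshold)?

-21 dBFS

Before make-up, the level was -25 − 7 = -32 dBFS.
Post-compression overshoot = -32 − (-37) = 5 dB.
Undo the ratio: input overshoot = 5 × 3.2 = 16 dB, giving input = -21 dBFS.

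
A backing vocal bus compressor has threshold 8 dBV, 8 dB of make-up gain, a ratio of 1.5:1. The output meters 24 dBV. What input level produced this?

Before make-up, the level was 24 − 8 = 16 dBV.
Post-compression overshoot = 16 − 8 = 8 dB.
Undo the ratio: input overshoot = 8 × 1.5 = 12 dB, giving input = 20 dBV.

20 dBV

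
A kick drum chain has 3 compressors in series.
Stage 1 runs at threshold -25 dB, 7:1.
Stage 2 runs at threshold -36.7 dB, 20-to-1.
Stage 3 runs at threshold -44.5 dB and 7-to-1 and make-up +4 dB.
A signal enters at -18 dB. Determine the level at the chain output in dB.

Stage 1: -18 dB is 7 dB over -25 dB; at 7:1 that becomes 1 dB over, giving -24 dB.
Stage 2: 12.7 dB above -36.7 dB, reduced 20:1 to 0.635 dB above → -36.065 dB.
Stage 3: -36.065 dB is 8.435 dB over -44.5 dB; at 7:1 that becomes 1.205 dB over, giving -43.295 dB; +4 dB make-up → -39.295 dB.

-39.295 dB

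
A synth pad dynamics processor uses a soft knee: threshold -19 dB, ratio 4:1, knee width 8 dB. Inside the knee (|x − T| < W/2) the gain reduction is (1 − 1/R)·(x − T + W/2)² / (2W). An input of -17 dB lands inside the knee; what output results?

x − T + W/2 = -17 − (-19) + 4 = 6.
GR = (1 − 1/4) × 6² / 16 = 0.75 × 36 / 16 = 1.6875 dB.
Output = -17 − 1.6875 = -18.6875 dB.

-18.6875 dB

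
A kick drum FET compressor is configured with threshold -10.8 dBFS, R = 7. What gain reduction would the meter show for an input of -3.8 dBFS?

The signal is 7 dB above threshold.
After 7:1 compression the overshoot becomes 7/7 = 1 dB.
Gain reduction = 7 − 1 = 6 dB.

6 dB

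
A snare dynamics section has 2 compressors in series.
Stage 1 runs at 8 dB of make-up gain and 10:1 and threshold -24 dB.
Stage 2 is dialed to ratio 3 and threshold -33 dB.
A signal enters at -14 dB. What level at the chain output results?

Stage 1: -14 dB is 10 dB over -24 dB; at 10:1 that becomes 1 dB over, giving -23 dB; +8 dB make-up → -15 dB.
Stage 2: overshoot 18 dB → 18/3 = 6 dB → -27 dB.

-27 dB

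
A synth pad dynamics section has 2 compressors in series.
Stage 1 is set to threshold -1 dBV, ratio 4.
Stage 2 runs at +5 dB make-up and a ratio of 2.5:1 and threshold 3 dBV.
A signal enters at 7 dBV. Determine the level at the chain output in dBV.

Stage 1: overshoot 8 dB → 8/4 = 2 dB → 1 dBV.
Stage 2: 1 dBV ≤ 3 dBV, so stage 2 doesn't engage; make-up brings it to 6 dBV.

6 dBV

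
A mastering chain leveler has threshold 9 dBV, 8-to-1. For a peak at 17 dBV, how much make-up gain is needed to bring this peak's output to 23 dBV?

13 dB

The peak compresses to 9 + 8/8 = 10 dBV.
To reach 23 dBV requires 23 − 10 = 13 dB of make-up.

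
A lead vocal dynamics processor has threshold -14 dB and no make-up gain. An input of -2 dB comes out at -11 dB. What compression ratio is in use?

4:1

Input overshoot = -2 − (-14) = 12 dB; output overshoot = -11 − (-14) = 3 dB.
Ratio = 12 / 3 = 4.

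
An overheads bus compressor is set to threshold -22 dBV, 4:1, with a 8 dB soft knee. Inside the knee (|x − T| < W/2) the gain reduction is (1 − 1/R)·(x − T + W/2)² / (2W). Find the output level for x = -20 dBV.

x − T + W/2 = -20 − (-22) + 4 = 6.
GR = (1 − 1/4) × 6² / 16 = 0.75 × 36 / 16 = 1.6875 dB.
Output = -20 − 1.6875 = -21.6875 dBV.

-21.6875 dBV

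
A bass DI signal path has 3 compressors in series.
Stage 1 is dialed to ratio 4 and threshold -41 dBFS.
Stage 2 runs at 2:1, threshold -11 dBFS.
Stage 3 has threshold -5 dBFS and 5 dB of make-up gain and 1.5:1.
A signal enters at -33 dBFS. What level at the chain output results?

Stage 1: overshoot 8 dB → 8/4 = 2 dB → -39 dBFS.
Stage 2: below threshold (-39 ≤ -11); passes unchanged; output -39 dBFS.
Stage 3: -39 dBFS is at or below the -5 dBFS threshold — no compression; make-up brings it to -34 dBFS.

-34 dBFS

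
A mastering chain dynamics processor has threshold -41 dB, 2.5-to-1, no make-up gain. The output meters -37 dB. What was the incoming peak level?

-31 dB

The compressed level sits -37 − (-41) = 4 dB over threshold.
Before 2.5:1 compression the overshoot was 4 × 2.5 = 10 dB, so input = -41 + 10 = -31 dB.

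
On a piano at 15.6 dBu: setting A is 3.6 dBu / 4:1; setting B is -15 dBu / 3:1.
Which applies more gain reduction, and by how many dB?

A: GR = 12 − 12/4 = 9 dB.
B: GR = 30.6 − 30.6/3 = 20.4 dB.
Difference: 11.4 dB in favour of B.

B, by 11.4 dB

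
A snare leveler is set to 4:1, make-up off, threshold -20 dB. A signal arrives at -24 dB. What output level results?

-24 dB

-24 dB is 4 dB below the -20 dB threshold, so no gain reduction is applied.
Output = input = -24 dB.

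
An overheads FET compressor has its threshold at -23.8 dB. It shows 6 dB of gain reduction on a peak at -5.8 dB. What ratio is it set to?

Input overshoot = -5.8 − (-23.8) = 18 dB.
Output overshoot = 18 − 6 = 12 dB.
Ratio = input overshoot / output overshoot = 18 / 12 = 1.5.

1.5:1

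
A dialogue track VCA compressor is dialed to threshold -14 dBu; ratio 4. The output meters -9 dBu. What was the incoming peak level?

6 dBu

That's 5 dB above the -14 dBu threshold.
Input overshoot = R × output overshoot = 20 dB → input = -14 + 20 = 6 dBu.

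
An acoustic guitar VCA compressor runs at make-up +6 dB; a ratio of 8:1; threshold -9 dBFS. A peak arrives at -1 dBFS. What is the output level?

-2 dBFS

Overshoot: -1 − (-9) = 8 dB.
8:1 compression reduces that to 8/8 = 1 dB over.
Output = -9 + 1 = -8 dBFS; make-up adds 6 dB, giving -2 dBFS.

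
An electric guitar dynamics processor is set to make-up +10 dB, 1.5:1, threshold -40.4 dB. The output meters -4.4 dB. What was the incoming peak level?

-1.4 dB

Remove make-up: -4.4 − 10 = -14.4 dB.
That's 26 dB above the -40.4 dB threshold.
Input overshoot = R × output overshoot = 39 dB → input = -40.4 + 39 = -1.4 dB.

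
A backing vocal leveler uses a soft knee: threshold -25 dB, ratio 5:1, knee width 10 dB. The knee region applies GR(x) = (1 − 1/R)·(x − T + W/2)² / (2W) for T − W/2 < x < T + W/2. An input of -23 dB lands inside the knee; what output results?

-24.96 dB

x − T + W/2 = -23 − (-25) + 5 = 7.
GR = (1 − 1/5) × 7² / 20 = 0.8 × 49 / 20 = 1.96 dB.
Output = -23 − 1.96 = -24.96 dB.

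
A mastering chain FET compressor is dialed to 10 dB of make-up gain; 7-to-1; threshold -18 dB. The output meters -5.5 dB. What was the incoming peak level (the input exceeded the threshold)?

Remove make-up: -5.5 − 10 = -15.5 dB.
Post-compression overshoot = -15.5 − (-18) = 2.5 dB.
Input overshoot = R × output overshoot = 17.5 dB → input = -18 + 17.5 = -0.5 dB.

-0.5 dB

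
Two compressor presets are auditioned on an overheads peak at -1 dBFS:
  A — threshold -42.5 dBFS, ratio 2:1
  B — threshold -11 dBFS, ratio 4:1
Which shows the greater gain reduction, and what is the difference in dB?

A: GR = 41.5 − 41.5/2 = 20.75 dB.
B: GR = 10 − 10/4 = 7.5 dB.
Difference: 13.25 dB in favour of A.

A, by 13.25 dB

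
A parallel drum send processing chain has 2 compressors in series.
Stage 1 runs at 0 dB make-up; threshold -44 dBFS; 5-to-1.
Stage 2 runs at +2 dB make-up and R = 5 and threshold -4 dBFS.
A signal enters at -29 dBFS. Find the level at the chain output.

-39 dBFS

Stage 1: 15 dB above -44 dBFS, reduced 5:1 to 3 dB above → -41 dBFS.
Stage 2: below threshold (-41 ≤ -4); passes unchanged; make-up brings it to -39 dBFS.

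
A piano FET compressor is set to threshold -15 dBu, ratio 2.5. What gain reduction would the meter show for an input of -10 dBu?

3 dB

-10 dBu exceeds the threshold by 5 dB.
A 2.5:1 ratio leaves 2 dB of that excess.
So the signal is attenuated by 5 − 2 = 3 dB.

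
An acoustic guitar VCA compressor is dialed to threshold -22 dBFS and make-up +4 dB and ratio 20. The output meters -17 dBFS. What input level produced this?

-2 dBFS

Stripping the +4 dB make-up gives -21 dBFS at the gain stage.
Post-compression overshoot = -21 − (-22) = 1 dB.
Undo the ratio: input overshoot = 1 × 20 = 20 dB, giving input = -2 dBFS.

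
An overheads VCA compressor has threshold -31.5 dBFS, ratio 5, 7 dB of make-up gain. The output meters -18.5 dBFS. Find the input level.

Stripping the +7 dB make-up gives -25.5 dBFS at the gain stage.
That's 6 dB above the -31.5 dBFS threshold.
Undo the ratio: input overshoot = 6 × 5 = 30 dB, giving input = -1.5 dBFS.

-1.5 dBFS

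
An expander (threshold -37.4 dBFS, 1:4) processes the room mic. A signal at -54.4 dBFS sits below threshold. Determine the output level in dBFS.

-105.4 dBFS

Undershoot = (-37.4) − (-54.4) = 17 dB.
At 1:4, that expands to 68 dB under threshold.
Output = -37.4 − 68 = -105.4 dBFS.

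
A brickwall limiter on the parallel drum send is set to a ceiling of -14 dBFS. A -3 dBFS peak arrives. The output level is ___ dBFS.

-14 dBFS

At ∞:1, everything above -14 dBFS is held at the ceiling.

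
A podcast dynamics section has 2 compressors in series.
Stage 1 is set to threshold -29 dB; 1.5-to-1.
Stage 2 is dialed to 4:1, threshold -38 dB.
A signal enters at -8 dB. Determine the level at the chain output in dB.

-32.25 dB

Stage 1: overshoot 21 dB → 21/1.5 = 14 dB → -15 dB.
Stage 2: overshoot 23 dB → 23/4 = 5.75 dB → -32.25 dB.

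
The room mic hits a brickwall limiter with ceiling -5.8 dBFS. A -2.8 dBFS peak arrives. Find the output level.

A brickwall limiter is an ∞:1 compressor: any input above the ceiling is clamped to -5.8 dBFS.

-5.8 dBFS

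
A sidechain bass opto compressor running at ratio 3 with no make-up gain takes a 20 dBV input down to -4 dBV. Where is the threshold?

Let T be the threshold. Output overshoot = (input overshoot)/R, so -4 − T = (20 − T)/3.
3·(-4 − T) = 20 − T → 2·T = -12 − 20 = -32.
T = -32/2 = -16 dBV.

-16 dBV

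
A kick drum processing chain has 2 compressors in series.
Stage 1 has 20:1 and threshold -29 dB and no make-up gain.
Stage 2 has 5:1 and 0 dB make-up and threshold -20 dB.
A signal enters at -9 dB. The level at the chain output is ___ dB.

Stage 1: 20 dB above -29 dB, reduced 20:1 to 1 dB above → -28 dB.
Stage 2: -28 dB ≤ -20 dB, so stage 2 doesn't engage; output -28 dB.

-28 dB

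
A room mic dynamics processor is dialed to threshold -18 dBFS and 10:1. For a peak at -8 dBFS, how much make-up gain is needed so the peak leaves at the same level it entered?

9 dB

The peak compresses to -18 + 10/10 = -17 dBFS.
To reach -8 dBFS requires -8 − (-17) = 9 dB of make-up.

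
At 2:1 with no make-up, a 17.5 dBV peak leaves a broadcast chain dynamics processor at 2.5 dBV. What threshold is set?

Let T be the threshold. Output overshoot = (input overshoot)/R, so 2.5 − T = (17.5 − T)/2.
2·(2.5 − T) = 17.5 − T → 1·T = 5 − 17.5 = -12.5.
T = -12.5/1 = -12.5 dBV.

-12.5 dBV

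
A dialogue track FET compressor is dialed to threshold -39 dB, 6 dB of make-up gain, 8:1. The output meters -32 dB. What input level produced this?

Stripping the +6 dB make-up gives -38 dB at the gain stage.
The compressed level sits -38 − (-39) = 1 dB over threshold.
Input overshoot = R × output overshoot = 8 dB → input = -39 + 8 = -31 dB.

-31 dB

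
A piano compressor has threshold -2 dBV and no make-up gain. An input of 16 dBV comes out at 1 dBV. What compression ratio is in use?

Input overshoot = 16 − (-2) = 18 dB; output overshoot = 1 − (-2) = 3 dB.
Ratio = 18 / 3 = 6.

6:1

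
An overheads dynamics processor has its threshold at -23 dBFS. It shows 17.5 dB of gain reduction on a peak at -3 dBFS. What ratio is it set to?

Input overshoot = -3 − (-23) = 20 dB.
Output overshoot = 20 − 17.5 = 2.5 dB.
Ratio = input overshoot / output overshoot = 20 / 2.5 = 8.

8:1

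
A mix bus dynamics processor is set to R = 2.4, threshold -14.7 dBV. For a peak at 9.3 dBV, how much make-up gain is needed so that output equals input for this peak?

Overshoot 24 dB → 24/2.4 = 10 dB after compression, so the compressed level is -14.7 + 10 = -4.7 dBV.
Make-up = target − compressed = 9.3 − (-4.7) = 14 dB.

14 dB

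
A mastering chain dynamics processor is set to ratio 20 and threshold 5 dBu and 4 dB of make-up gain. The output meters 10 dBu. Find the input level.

25 dBu

Stripping the +4 dB make-up gives 6 dBu at the gain stage.
The compressed level sits 6 − 5 = 1 dB over threshold.
Input overshoot = R × output overshoot = 20 dB → input = 5 + 20 = 25 dBu.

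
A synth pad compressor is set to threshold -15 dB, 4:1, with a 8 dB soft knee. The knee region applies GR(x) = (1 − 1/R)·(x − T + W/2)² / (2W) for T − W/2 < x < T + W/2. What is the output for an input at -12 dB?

-14.296875 dB

x − T + W/2 = -12 − (-15) + 4 = 7.
GR = (1 − 1/4) × 7² / 16 = 0.75 × 49 / 16 = 2.296875 dB.
Output = -12 − 2.296875 = -14.296875 dB.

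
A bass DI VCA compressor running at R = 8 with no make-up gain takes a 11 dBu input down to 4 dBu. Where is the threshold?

Input is 8 dB above T (since output overshoot × R = input overshoot: (4 − T)·8 = 11 − T gives T = 3 dBu).
Check: 3 + (11 − 3)/8 = 3 + 1 = 4 dBu. ✓

3 dBu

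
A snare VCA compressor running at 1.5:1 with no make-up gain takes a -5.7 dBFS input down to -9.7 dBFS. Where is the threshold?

Input is 12 dB above T (since output overshoot × R = input overshoot: (-9.7 − T)·1.5 = -5.7 − T gives T = -17.7 dBFS).
Check: -17.7 + (-5.7 − (-17.7))/1.5 = -17.7 + 8 = -9.7 dBFS. ✓

-17.7 dBFS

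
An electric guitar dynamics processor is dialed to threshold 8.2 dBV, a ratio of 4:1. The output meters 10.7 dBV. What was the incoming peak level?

18.2 dBV

Post-compression overshoot = 10.7 − 8.2 = 2.5 dB.
Input overshoot = R × output overshoot = 10 dB → input = 8.2 + 10 = 18.2 dBV.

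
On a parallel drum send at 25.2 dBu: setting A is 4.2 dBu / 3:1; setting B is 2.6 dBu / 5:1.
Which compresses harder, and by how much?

A: overshoot 21 dB → output overshoot 7 dB → GR 14 dB.
B: overshoot 22.6 dB → output overshoot 4.52 dB → GR 18.08 dB.
B reduces 4.08 dB more.

B, by 4.08 dB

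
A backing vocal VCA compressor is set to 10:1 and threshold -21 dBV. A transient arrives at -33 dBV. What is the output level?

-33 dBV is 12 dB below the -21 dBV threshold, so no gain reduction is applied.
Output = input = -33 dBV.

-33 dBV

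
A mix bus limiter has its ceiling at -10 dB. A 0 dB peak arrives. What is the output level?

-10 dB

At ∞:1, everything above -10 dB is held at the ceiling.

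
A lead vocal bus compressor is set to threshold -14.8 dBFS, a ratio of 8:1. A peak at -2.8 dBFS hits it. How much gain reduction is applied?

10.5 dB

-2.8 dBFS exceeds the threshold by 12 dB.
A 8:1 ratio leaves 1.5 dB of that excess.
So the signal is attenuated by 12 − 1.5 = 10.5 dB.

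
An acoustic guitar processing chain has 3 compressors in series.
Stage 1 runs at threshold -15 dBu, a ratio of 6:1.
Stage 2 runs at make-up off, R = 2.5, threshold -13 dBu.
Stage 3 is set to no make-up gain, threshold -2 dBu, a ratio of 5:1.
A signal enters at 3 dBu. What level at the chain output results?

Stage 1: 18 dB above -15 dBu, reduced 6:1 to 3 dB above → -12 dBu.
Stage 2: overshoot 1 dB → 1/2.5 = 0.4 dB → -12.6 dBu.
Stage 3: below threshold (-12.6 ≤ -2); passes unchanged; output -12.6 dBu.

-12.6 dBu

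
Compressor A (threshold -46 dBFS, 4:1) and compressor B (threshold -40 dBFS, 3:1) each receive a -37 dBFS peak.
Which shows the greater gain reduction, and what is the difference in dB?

A, by 4.75 dB

A: GR = 9 − 9/4 = 6.75 dB.
B: GR = 3 − 3/3 = 2 dB.
A reduces 4.75 dB more.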